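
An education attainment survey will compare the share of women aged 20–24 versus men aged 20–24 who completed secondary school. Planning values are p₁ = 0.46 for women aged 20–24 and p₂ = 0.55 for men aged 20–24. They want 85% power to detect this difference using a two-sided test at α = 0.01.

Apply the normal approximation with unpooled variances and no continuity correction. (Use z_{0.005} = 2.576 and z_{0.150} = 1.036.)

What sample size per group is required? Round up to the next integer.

n = (z_{α/2} + z_β)² · [p₁(1−p₁) + p₂(1−p₂)] / (p₁ − p₂)²
  = (2.576 + 1.036)² · (0.46·0.54 + 0.55·0.45) / (-0.09)²
  = (3.612)² · (0.2484 + 0.2475) / 0.0081
  = 13.0465 · 0.4959 / 0.0081
  = 798.74
Round up → n = 799 per group.

n = 799 per group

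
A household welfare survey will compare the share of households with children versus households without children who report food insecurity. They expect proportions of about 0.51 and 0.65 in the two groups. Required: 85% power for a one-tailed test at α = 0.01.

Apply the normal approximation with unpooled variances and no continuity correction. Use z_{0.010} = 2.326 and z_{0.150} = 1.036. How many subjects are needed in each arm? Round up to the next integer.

n = 276 per group

n = (z_α + z_β)² · [p₁(1−p₁) + p₂(1−p₂)] / (p₁ − p₂)²
  = (2.326 + 1.036)² · (0.51·0.49 + 0.65·0.35) / (-0.14)²
  = (3.362)² · (0.2499 + 0.2275) / 0.0196
  = 11.3030 · 0.4774 / 0.0196
  = 275.31
Round up → n = 276 per group.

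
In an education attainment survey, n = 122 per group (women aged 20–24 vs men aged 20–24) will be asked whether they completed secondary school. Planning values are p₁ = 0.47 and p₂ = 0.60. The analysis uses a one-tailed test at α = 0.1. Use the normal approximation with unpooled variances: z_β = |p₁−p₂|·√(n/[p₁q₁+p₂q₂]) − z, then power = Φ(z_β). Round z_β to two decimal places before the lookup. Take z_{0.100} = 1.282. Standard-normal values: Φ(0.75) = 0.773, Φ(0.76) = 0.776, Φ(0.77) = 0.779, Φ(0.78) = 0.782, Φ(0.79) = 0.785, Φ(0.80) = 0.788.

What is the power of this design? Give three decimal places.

Power ≈ 0.779

z_β = |p₁−p₂|·√(n/[p₁q₁+p₂q₂]) − z_α
    = 0.13 · √(122/0.4891) − 1.282
    = 0.13 · 15.7936 − 1.282
    = 2.0532 − 1.282 = 0.7712 → 0.77
Power = Φ(0.77) = 0.779.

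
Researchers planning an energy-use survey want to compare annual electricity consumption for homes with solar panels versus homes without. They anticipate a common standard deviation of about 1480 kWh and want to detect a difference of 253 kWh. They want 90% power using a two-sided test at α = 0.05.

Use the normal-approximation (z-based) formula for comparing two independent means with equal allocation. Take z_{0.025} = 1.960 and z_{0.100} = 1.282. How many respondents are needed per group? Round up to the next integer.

n = (z_{α/2} + z_β)² · (σ₁² + σ₂²) / δ²
  = (1.960 + 1.282)² · (2·1480² = 4380800) / 253²
  = 10.5106 · 4380800 / 64009
  = 719.35
Round up → n = 720 per group.

n = 720 per group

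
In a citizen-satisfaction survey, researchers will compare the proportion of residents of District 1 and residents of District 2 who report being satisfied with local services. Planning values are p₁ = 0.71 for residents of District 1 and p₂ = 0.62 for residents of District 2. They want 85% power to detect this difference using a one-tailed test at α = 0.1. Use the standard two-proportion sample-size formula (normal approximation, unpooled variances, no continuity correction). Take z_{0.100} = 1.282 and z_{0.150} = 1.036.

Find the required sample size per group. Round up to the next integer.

n = (z_α + z_β)² · [p₁(1−p₁) + p₂(1−p₂)] / (p₁ − p₂)²
  = (1.282 + 1.036)² · (0.71·0.29 + 0.62·0.38) / (0.09)²
  = (2.318)² · (0.2059 + 0.2356) / 0.0081
  = 5.3731 · 0.4415 / 0.0081
  = 292.87
Round up → n = 293 per group.

n = 293 per group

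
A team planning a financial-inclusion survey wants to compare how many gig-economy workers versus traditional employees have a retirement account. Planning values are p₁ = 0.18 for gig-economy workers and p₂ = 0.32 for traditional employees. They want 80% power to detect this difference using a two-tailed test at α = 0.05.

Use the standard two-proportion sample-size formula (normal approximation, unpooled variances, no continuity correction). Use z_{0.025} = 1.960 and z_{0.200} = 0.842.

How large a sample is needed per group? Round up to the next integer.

n = 147 per group

n = (z_{α/2} + z_β)² · [p₁(1−p₁) + p₂(1−p₂)] / (p₁ − p₂)²
  = (1.960 + 0.842)² · (0.18·0.82 + 0.32·0.68) / (-0.14)²
  = (2.802)² · (0.1476 + 0.2176) / 0.0196
  = 7.8512 · 0.3652 / 0.0196
  = 146.29
Round up → n = 147 per group.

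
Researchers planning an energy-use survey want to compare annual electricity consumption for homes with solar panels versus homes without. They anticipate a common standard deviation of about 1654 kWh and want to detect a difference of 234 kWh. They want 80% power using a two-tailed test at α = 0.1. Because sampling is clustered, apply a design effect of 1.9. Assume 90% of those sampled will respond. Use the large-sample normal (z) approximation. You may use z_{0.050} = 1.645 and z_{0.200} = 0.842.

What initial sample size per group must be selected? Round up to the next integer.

n = 1305 per group

n = (z_{α/2} + z_β)² · (σ₁² + σ₂²) / δ²
  = (1.645 + 0.842)² · (2·1654² = 5471432) / 234²
  = 6.1852 · 5471432 / 54756
  = 618.05
Design effect: 1.9 × 618.05 = 1174.29.
Adjust for 90% response: 1174.29 / 0.90 = 1304.76.
Round up → n = 1305 per group.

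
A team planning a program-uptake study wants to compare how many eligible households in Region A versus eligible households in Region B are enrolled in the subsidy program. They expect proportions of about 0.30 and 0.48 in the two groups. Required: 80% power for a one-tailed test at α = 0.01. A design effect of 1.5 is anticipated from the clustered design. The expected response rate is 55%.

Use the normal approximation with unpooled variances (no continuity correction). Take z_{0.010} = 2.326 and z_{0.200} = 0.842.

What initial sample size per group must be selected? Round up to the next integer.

n = (z_α + z_β)² · [p₁(1−p₁) + p₂(1−p₂)] / (p₁ − p₂)²
  = (2.326 + 0.842)² · (0.30·0.70 + 0.48·0.52) / (-0.18)²
  = (3.168)² · (0.2100 + 0.2496) / 0.0324
  = 10.0362 · 0.4596 / 0.0324
  = 142.37
Design effect: 1.5 × 142.37 = 213.55.
Adjust for 55% response: 213.55 / 0.55 = 388.27.
Round up → n = 389 per group.

n = 389 per group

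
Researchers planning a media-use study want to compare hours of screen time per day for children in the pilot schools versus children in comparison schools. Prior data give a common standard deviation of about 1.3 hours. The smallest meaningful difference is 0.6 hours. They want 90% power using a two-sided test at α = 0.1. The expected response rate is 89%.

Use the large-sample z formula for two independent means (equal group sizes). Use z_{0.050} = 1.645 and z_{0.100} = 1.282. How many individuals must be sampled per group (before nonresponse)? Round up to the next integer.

n = (z_{α/2} + z_β)² · (σ₁² + σ₂²) / δ²
  = (1.645 + 1.282)² · (2·1.3² = 3.38) / 0.6²
  = 8.5673 · 3.38 / 0.36
  = 80.44
Adjust for 89% response: 80.44 / 0.89 = 90.38.
Round up → n = 91 per group.

n = 91 per group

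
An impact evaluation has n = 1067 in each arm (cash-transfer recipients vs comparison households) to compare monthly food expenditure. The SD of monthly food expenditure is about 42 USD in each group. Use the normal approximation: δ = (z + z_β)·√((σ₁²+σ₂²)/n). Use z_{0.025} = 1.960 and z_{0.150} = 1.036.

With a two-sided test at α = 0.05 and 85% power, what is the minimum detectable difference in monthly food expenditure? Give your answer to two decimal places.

δ = (z_{α/2} + z_β) · √((σ₁²+σ₂²)/n)
  = (1.960 + 1.036) · √(3528/1067)
  = 2.996 · √3.3065
  = 2.996 · 1.8184
  = 5.4478

Minimum detectable difference ≈ 5.45 USD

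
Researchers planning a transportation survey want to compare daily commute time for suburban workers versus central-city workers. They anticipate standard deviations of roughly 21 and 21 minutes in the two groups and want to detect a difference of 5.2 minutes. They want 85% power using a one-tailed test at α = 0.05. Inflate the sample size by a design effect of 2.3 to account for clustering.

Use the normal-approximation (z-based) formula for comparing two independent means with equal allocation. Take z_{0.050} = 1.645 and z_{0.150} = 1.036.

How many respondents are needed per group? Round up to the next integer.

n = 540 per group

n = (z_α + z_β)² · (σ₁² + σ₂²) / δ²
  = (1.645 + 1.036)² · (21² + 21² = 882) / 5.2²
  = 7.1878 · 882 / 27.04
  = 234.45
Design effect: 2.3 × 234.45 = 539.24.
Round up → n = 540 per group.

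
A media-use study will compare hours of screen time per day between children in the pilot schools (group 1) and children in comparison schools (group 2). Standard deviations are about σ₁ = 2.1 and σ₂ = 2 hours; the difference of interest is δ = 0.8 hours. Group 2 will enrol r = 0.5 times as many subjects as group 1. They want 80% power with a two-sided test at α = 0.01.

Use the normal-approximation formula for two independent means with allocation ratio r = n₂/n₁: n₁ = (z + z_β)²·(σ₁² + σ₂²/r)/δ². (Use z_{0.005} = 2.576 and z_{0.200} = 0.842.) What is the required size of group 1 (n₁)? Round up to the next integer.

n₁ = 227

n₁ = (z_{α/2} + z_β)² · (σ₁² + σ₂²/r) / δ²
   = (2.576 + 0.842)² · (2.1² + 2²/0.5) / 0.8²
   = 11.6827 · (4.41 + 8) / 0.64
   = 11.6827 · 12.41 / 0.64
   = 226.54
Round up → n₁ = 227; n₂ = r·n₁ = 0.5 × 227 = 114.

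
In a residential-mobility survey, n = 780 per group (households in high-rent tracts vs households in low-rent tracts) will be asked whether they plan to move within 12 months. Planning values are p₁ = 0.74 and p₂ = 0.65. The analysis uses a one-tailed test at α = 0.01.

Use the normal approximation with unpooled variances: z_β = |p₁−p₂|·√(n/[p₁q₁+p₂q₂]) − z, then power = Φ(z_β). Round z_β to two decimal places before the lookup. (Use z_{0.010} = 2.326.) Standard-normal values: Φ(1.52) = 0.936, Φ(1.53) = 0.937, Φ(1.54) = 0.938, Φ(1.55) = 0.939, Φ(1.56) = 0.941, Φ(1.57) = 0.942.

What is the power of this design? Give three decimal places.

z_β = |p₁−p₂|·√(n/[p₁q₁+p₂q₂]) − z_α
    = 0.09 · √(780/0.4199) − 2.326
    = 0.09 · 43.0997 − 2.326
    = 3.8790 − 2.326 = 1.5530 → 1.55
Power = Φ(1.55) = 0.939.

Power ≈ 0.939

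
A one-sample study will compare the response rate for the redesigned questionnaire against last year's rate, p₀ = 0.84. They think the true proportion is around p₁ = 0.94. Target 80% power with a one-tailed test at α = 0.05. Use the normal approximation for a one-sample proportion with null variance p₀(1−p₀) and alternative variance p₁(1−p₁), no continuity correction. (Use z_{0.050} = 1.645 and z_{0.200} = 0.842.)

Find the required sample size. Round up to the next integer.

n = 65

n = [z_α·√(p₀q₀) + z_β·√(p₁q₁)]² / (p₁ − p₀)²
  = [1.645·√(0.84·0.16) + 0.842·√(0.94·0.06)]² / (0.10)²
  = [1.645·0.3666 + 0.842·0.2375]² / 0.0100
  = [0.8030]² / 0.0100
  = 64.49
Round up → n = 65.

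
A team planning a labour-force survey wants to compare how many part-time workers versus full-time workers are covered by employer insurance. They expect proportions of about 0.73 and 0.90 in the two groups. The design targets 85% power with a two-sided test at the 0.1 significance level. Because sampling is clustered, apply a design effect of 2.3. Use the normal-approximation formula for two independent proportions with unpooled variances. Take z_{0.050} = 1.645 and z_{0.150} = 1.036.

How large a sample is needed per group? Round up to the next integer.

n = (z_{α/2} + z_β)² · [p₁(1−p₁) + p₂(1−p₂)] / (p₁ − p₂)²
  = (1.645 + 1.036)² · (0.73·0.27 + 0.90·0.10) / (-0.17)²
  = (2.681)² · (0.1971 + 0.0900) / 0.0289
  = 7.1878 · 0.2871 / 0.0289
  = 71.41
Design effect: 2.3 × 71.41 = 164.23.
Round up → n = 165 per group.

n = 165 per group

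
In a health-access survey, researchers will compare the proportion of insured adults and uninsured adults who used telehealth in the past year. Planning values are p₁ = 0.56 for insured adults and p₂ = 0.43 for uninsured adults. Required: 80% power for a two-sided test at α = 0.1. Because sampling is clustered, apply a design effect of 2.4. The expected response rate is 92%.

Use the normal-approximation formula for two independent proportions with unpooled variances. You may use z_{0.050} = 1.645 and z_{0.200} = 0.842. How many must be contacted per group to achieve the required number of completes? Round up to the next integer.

n = 470 per group

n = (z_{α/2} + z_β)² · [p₁(1−p₁) + p₂(1−p₂)] / (p₁ − p₂)²
  = (1.645 + 0.842)² · (0.56·0.44 + 0.43·0.57) / (0.13)²
  = (2.487)² · (0.2464 + 0.2451) / 0.0169
  = 6.1852 · 0.4915 / 0.0169
  = 179.88
Design effect: 2.4 × 179.88 = 431.72.
Adjust for 92% response: 431.72 / 0.92 = 469.26.
Round up → n = 470 per group.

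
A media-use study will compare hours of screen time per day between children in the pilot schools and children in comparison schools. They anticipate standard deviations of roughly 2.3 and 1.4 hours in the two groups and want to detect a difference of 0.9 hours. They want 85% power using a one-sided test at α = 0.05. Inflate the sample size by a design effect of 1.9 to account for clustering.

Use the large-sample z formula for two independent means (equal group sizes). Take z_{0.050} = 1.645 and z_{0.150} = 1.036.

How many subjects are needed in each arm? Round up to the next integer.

n = (z_α + z_β)² · (σ₁² + σ₂²) / δ²
  = (1.645 + 1.036)² · (2.3² + 1.4² = 7.25) / 0.9²
  = 7.1878 · 7.25 / 0.81
  = 64.33
Design effect: 1.9 × 64.33 = 122.24.
Round up → n = 123 per group.

n = 123 per group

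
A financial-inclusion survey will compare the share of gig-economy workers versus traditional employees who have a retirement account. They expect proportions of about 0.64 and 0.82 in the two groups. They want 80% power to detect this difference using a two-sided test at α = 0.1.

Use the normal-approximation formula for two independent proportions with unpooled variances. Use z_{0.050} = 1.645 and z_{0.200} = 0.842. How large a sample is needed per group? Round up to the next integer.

n = (z_{α/2} + z_β)² · [p₁(1−p₁) + p₂(1−p₂)] / (p₁ − p₂)²
  = (1.645 + 0.842)² · (0.64·0.36 + 0.82·0.18) / (-0.18)²
  = (2.487)² · (0.2304 + 0.1476) / 0.0324
  = 6.1852 · 0.3780 / 0.0324
  = 72.16
Round up → n = 73 per group.

n = 73 per group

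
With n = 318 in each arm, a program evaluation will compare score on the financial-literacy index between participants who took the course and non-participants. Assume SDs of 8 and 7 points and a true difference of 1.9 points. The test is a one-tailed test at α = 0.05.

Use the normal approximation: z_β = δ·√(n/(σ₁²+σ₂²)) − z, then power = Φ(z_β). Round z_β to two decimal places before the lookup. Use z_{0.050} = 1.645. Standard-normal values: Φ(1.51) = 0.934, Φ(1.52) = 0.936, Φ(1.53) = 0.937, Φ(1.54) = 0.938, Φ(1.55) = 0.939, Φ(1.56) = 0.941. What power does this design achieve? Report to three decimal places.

Power ≈ 0.938

z_β = δ·√(n/(σ₁²+σ₂²)) − z_α
    = 1.9 · √(318/113) − 1.645
    = 1.9 · 1.67755 − 1.645
    = 3.1873 − 1.645 = 1.5423 → 1.54
Power = Φ(1.54) = 0.938.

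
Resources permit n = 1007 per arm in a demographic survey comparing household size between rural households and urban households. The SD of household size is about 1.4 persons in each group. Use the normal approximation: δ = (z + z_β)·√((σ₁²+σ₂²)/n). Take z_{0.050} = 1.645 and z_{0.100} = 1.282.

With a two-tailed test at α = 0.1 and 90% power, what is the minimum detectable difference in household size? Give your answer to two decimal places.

Minimum detectable difference ≈ 0.18 persons

δ = (z_{α/2} + z_β) · √((σ₁²+σ₂²)/n)
  = (1.645 + 1.282) · √(3.92/1007)
  = 2.927 · √0.00389
  = 2.927 · 0.0624
  = 0.1826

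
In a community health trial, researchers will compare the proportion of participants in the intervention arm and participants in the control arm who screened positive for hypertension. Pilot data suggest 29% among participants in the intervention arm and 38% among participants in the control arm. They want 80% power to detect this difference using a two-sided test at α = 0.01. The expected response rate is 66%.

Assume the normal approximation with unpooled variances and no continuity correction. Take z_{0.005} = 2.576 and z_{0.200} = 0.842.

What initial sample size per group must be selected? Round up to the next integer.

n = (z_{α/2} + z_β)² · [p₁(1−p₁) + p₂(1−p₂)] / (p₁ − p₂)²
  = (2.576 + 0.842)² · (0.29·0.71 + 0.38·0.62) / (-0.09)²
  = (3.418)² · (0.2059 + 0.2356) / 0.0081
  = 11.6827 · 0.4415 / 0.0081
  = 636.78
Adjust for 66% response: 636.78 / 0.66 = 964.82.
Round up → n = 965 per group.

n = 965 per group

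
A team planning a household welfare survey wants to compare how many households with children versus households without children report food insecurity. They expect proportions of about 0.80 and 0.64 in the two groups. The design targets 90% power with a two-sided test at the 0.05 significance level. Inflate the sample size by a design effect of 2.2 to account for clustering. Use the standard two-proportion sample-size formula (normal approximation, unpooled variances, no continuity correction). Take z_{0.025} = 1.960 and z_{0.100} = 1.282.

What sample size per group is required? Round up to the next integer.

n = 353 per group

n = (z_{α/2} + z_β)² · [p₁(1−p₁) + p₂(1−p₂)] / (p₁ − p₂)²
  = (1.960 + 1.282)² · (0.80·0.20 + 0.64·0.36) / (0.16)²
  = (3.242)² · (0.1600 + 0.2304) / 0.0256
  = 10.5106 · 0.3904 / 0.0256
  = 160.29
Design effect: 2.2 × 160.29 = 352.63.
Round up → n = 353 per group.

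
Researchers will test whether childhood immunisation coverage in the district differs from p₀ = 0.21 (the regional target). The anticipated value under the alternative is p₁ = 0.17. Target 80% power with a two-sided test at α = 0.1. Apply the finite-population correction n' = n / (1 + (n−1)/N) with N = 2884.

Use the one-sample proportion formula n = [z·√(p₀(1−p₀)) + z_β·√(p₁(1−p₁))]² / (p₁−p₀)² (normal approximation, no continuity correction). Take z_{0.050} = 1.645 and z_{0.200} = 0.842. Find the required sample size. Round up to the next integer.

n = [z_{α/2}·√(p₀q₀) + z_β·√(p₁q₁)]² / (p₁ − p₀)²
  = [1.645·√(0.21·0.79) + 0.842·√(0.17·0.83)]² / (-0.04)²
  = [1.645·0.4073 + 0.842·0.3756]² / 0.0016
  = [0.9863]² / 0.0016
  = 608.00
Finite-population correction (N = 2884): 608.00 / (1 + (608.00 − 1)/2884) = 502.28.
Round up → n = 503.

n = 503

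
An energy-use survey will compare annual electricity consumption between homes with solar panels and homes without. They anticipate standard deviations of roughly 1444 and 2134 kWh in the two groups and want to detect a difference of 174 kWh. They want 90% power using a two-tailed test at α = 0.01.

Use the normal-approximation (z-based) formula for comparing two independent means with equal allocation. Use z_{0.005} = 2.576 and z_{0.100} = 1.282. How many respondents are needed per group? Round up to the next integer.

n = 3264 per group

n = (z_{α/2} + z_β)² · (σ₁² + σ₂²) / δ²
  = (2.576 + 1.282)² · (1444² + 2134² = 6639092) / 174²
  = 14.8842 · 6639092 / 30276
  = 3263.88
Round up → n = 3264 per group.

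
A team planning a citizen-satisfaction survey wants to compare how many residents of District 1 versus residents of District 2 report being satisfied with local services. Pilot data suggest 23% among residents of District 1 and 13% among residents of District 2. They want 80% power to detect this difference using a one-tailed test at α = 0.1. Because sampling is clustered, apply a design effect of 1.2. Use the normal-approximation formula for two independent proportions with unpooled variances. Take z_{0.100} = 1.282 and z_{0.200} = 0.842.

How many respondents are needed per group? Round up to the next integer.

n = (z_α + z_β)² · [p₁(1−p₁) + p₂(1−p₂)] / (p₁ − p₂)²
  = (1.282 + 0.842)² · (0.23·0.77 + 0.13·0.87) / (0.10)²
  = (2.124)² · (0.1771 + 0.1131) / 0.0100
  = 4.5114 · 0.2902 / 0.0100
  = 130.92
Design effect: 1.2 × 130.92 = 157.10.
Round up → n = 158 per group.

n = 158 per group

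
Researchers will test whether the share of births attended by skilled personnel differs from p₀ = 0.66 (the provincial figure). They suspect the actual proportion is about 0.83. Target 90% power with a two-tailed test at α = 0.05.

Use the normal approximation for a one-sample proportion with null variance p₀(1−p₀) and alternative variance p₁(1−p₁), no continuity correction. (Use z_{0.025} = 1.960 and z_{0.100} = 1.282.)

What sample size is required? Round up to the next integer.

n = [z_{α/2}·√(p₀q₀) + z_β·√(p₁q₁)]² / (p₁ − p₀)²
  = [1.960·√(0.66·0.34) + 1.282·√(0.83·0.17)]² / (0.17)²
  = [1.960·0.4737 + 1.282·0.3756]² / 0.0289
  = [1.4100]² / 0.0289
  = 68.80
Round up → n = 69.

n = 69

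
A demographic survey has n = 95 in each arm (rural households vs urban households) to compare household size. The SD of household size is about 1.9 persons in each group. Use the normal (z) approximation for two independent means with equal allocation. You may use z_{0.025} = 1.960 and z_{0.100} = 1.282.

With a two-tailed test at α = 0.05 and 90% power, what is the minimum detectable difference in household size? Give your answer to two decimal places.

Minimum detectable difference ≈ 0.89 persons

δ = (z_{α/2} + z_β) · √((σ₁²+σ₂²)/n)
  = (1.960 + 1.282) · √(7.22/95)
  = 3.242 · √0.076
  = 3.242 · 0.2757
  = 0.8938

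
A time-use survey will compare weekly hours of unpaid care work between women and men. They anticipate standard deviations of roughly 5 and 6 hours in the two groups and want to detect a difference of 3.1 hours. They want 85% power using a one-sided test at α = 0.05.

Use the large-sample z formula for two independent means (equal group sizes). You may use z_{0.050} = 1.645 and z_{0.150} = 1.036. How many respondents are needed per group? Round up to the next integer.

n = 46 per group

n = (z_α + z_β)² · (σ₁² + σ₂²) / δ²
  = (1.645 + 1.036)² · (5² + 6² = 61) / 3.1²
  = 7.1878 · 61 / 9.61
  = 45.62
Round up → n = 46 per group.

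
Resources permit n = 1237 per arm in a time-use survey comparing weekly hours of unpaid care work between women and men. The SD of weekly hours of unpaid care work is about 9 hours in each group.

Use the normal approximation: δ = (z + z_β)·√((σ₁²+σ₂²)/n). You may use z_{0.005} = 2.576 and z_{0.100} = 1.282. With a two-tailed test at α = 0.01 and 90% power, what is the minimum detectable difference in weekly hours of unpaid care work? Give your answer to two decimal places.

δ = (z_{α/2} + z_β) · √((σ₁²+σ₂²)/n)
  = (2.576 + 1.282) · √(162/1237)
  = 3.858 · √0.13096
  = 3.858 · 0.3619
  = 1.3962

Minimum detectable difference ≈ 1.40 hours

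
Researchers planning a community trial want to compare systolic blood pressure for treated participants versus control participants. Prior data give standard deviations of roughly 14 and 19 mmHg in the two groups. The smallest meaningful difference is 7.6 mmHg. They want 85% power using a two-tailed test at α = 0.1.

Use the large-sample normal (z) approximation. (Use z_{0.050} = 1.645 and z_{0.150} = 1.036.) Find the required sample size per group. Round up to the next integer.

n = 70 per group

n = (z_{α/2} + z_β)² · (σ₁² + σ₂²) / δ²
  = (1.645 + 1.036)² · (14² + 19² = 557) / 7.6²
  = 7.1878 · 557 / 57.76
  = 69.31
Round up → n = 70 per group.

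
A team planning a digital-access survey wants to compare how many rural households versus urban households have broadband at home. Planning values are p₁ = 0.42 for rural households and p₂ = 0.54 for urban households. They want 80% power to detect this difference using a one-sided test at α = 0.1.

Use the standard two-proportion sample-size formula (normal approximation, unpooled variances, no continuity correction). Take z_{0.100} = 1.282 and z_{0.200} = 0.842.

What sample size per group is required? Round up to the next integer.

n = 155 per group

n = (z_α + z_β)² · [p₁(1−p₁) + p₂(1−p₂)] / (p₁ − p₂)²
  = (1.282 + 0.842)² · (0.42·0.58 + 0.54·0.46) / (-0.12)²
  = (2.124)² · (0.2436 + 0.2484) / 0.0144
  = 4.5114 · 0.4920 / 0.0144
  = 154.14
Round up → n = 155 per group.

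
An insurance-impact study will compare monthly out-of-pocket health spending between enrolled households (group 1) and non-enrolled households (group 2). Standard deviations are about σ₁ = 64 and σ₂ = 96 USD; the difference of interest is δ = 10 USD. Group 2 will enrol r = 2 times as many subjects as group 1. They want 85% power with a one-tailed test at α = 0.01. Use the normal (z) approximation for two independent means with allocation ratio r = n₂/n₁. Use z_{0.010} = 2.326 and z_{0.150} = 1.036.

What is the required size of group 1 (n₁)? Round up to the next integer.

n₁ = (z_α + z_β)² · (σ₁² + σ₂²/r) / δ²
   = (2.326 + 1.036)² · (64² + 96²/2) / 10²
   = 11.3030 · (4096 + 4608) / 100
   = 11.3030 · 8704 / 100
   = 983.82
Round up → n₁ = 984; n₂ = r·n₁ = 2 × 984 = 1968.

n₁ = 984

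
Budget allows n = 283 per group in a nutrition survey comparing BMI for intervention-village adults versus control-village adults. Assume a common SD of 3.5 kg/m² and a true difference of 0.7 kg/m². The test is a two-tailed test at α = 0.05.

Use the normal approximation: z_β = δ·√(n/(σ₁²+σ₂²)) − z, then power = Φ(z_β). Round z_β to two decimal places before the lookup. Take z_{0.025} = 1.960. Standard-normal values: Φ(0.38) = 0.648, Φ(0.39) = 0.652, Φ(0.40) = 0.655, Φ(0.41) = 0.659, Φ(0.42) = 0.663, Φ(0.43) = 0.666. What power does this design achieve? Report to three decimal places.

Power ≈ 0.663

z_β = δ·√(n/(σ₁²+σ₂²)) − z_{α/2}
    = 0.7 · √(283/24.5) − 1.960
    = 0.7 · 3.39868 − 1.960
    = 2.3791 − 1.960 = 0.4191 → 0.42
Power = Φ(0.42) = 0.663.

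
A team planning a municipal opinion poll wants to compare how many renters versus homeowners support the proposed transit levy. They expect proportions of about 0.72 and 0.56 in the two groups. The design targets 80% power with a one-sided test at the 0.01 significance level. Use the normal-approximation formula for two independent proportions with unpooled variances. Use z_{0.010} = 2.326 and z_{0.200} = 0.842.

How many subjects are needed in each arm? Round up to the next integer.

n = 176 per group

n = (z_α + z_β)² · [p₁(1−p₁) + p₂(1−p₂)] / (p₁ − p₂)²
  = (2.326 + 0.842)² · (0.72·0.28 + 0.56·0.44) / (0.16)²
  = (3.168)² · (0.2016 + 0.2464) / 0.0256
  = 10.0362 · 0.4480 / 0.0256
  = 175.63
Round up → n = 176 per group.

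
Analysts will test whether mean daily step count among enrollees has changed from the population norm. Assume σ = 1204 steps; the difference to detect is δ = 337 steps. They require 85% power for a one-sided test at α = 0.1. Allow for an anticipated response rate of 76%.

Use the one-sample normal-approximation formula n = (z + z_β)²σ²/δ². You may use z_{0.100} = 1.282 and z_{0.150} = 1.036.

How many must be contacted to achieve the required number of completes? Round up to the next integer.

n = (z_α + z_β)² · σ² / δ²
  = (1.282 + 1.036)² · 1204² / 337²
  = 5.3731 · 1449616 / 113569
  = 68.58
Adjust for 76% response: 68.58 / 0.76 = 90.24.
Round up → n = 91.

n = 91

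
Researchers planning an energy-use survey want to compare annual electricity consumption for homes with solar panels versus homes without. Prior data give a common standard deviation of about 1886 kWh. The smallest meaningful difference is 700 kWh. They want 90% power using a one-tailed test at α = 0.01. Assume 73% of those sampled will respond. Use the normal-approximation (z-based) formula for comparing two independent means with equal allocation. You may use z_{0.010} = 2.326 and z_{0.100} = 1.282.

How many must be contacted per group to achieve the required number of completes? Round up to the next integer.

n = (z_α + z_β)² · (σ₁² + σ₂²) / δ²
  = (2.326 + 1.282)² · (2·1886² = 7113992) / 700²
  = 13.0177 · 7113992 / 490000
  = 189.00
Adjust for 73% response: 189.00 / 0.73 = 258.90.
Round up → n = 259 per group.

n = 259 per group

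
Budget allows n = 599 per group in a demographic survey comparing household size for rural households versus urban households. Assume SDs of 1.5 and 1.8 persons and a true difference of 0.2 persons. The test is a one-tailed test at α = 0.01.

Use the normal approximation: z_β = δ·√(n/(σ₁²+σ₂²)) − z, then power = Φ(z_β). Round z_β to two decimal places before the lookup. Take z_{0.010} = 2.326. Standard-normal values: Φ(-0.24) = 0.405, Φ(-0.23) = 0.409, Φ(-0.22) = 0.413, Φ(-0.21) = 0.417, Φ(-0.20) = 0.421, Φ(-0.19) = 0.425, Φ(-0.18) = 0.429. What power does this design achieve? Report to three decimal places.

Power ≈ 0.405

z_β = δ·√(n/(σ₁²+σ₂²)) − z_α
    = 0.2 · √(599/5.49) − 2.326
    = 0.2 · 10.44545 − 2.326
    = 2.0891 − 2.326 = -0.2369 → -0.24
Power = Φ(-0.24) = 0.405.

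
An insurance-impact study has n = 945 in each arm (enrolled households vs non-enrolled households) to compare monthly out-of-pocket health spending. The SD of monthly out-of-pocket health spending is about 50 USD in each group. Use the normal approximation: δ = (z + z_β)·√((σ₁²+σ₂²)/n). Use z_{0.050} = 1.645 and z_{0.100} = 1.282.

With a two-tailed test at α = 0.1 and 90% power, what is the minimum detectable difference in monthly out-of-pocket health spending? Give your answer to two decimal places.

δ = (z_{α/2} + z_β) · √((σ₁²+σ₂²)/n)
  = (1.645 + 1.282) · √(5000/945)
  = 2.927 · √5.291
  = 2.927 · 2.3002
  = 6.7327

Minimum detectable difference ≈ 6.73 USD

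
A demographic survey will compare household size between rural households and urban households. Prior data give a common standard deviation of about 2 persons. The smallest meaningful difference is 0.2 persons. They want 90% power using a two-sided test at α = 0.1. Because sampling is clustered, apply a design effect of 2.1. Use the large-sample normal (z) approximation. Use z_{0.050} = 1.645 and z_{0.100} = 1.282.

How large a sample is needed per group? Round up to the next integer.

n = (z_{α/2} + z_β)² · (σ₁² + σ₂²) / δ²
  = (1.645 + 1.282)² · (2·2² = 8) / 0.2²
  = 8.5673 · 8 / 0.04
  = 1713.47
Design effect: 2.1 × 1713.47 = 3598.28.
Round up → n = 3599 per group.

n = 3599 per group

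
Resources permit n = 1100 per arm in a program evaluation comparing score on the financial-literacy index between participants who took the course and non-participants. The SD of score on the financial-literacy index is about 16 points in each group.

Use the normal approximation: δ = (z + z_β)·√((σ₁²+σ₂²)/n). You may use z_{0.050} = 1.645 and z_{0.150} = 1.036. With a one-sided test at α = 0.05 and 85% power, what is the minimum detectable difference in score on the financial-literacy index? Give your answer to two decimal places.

δ = (z_α + z_β) · √((σ₁²+σ₂²)/n)
  = (1.645 + 1.036) · √(512/1100)
  = 2.681 · √0.46545
  = 2.681 · 0.6822
  = 1.8291

Minimum detectable difference ≈ 1.83 points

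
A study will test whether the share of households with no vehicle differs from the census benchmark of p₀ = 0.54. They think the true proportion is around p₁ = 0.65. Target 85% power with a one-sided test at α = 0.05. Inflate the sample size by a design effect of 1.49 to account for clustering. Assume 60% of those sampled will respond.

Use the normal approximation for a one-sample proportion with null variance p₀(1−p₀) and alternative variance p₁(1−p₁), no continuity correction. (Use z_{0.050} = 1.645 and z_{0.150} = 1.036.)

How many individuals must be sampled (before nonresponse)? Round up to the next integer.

n = [z_α·√(p₀q₀) + z_β·√(p₁q₁)]² / (p₁ − p₀)²
  = [1.645·√(0.54·0.46) + 1.036·√(0.65·0.35)]² / (0.11)²
  = [1.645·0.4984 + 1.036·0.4770]² / 0.0121
  = [1.3140]² / 0.0121
  = 142.69
Design effect: 1.49 × 142.69 = 212.62.
Adjust for 60% response: 212.62 / 0.60 = 354.36.
Round up → n = 355.

n = 355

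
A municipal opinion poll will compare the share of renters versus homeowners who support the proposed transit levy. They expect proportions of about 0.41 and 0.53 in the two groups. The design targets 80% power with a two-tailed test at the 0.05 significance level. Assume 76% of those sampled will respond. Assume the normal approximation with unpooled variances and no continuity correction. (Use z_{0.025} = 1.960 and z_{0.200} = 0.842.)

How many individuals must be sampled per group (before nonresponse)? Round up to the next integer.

n = (z_{α/2} + z_β)² · [p₁(1−p₁) + p₂(1−p₂)] / (p₁ − p₂)²
  = (1.960 + 0.842)² · (0.41·0.59 + 0.53·0.47) / (-0.12)²
  = (2.802)² · (0.2419 + 0.2491) / 0.0144
  = 7.8512 · 0.4910 / 0.0144
  = 267.70
Adjust for 76% response: 267.70 / 0.76 = 352.24.
Round up → n = 353 per group.

n = 353 per group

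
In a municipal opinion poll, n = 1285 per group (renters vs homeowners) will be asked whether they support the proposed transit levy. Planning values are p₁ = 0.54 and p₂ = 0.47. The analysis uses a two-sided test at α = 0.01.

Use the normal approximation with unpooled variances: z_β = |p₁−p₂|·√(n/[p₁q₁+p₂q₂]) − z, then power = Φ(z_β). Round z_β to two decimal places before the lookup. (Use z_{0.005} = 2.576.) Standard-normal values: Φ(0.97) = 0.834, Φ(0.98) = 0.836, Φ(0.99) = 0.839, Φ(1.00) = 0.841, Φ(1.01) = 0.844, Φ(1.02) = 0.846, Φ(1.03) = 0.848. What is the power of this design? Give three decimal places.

z_β = |p₁−p₂|·√(n/[p₁q₁+p₂q₂]) − z_{α/2}
    = 0.07 · √(1285/0.4975) − 2.576
    = 0.07 · 50.8224 − 2.576
    = 3.5576 − 2.576 = 0.9816 → 0.98
Power = Φ(0.98) = 0.836.

Power ≈ 0.836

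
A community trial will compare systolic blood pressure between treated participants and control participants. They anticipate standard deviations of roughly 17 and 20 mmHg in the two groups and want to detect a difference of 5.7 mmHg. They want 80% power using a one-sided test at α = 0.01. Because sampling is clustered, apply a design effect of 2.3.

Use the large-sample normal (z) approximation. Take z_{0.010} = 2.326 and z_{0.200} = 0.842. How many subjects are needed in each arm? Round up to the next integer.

n = (z_α + z_β)² · (σ₁² + σ₂²) / δ²
  = (2.326 + 0.842)² · (17² + 20² = 689) / 5.7²
  = 10.0362 · 689 / 32.49
  = 212.83
Design effect: 2.3 × 212.83 = 489.52.
Round up → n = 490 per group.

n = 490 per group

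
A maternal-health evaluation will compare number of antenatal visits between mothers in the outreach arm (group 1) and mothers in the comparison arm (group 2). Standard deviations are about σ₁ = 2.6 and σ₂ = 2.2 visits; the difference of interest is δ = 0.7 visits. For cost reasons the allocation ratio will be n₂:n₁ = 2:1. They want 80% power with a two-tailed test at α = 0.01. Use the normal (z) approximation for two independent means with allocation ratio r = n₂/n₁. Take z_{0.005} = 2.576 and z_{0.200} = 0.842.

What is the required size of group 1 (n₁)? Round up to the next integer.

n₁ = (z_{α/2} + z_β)² · (σ₁² + σ₂²/r) / δ²
   = (2.576 + 0.842)² · (2.6² + 2.2²/2) / 0.7²
   = 11.6827 · (6.76 + 2.42) / 0.49
   = 11.6827 · 9.18 / 0.49
   = 218.87
Round up → n₁ = 219; n₂ = r·n₁ = 2 × 219 = 438.

n₁ = 219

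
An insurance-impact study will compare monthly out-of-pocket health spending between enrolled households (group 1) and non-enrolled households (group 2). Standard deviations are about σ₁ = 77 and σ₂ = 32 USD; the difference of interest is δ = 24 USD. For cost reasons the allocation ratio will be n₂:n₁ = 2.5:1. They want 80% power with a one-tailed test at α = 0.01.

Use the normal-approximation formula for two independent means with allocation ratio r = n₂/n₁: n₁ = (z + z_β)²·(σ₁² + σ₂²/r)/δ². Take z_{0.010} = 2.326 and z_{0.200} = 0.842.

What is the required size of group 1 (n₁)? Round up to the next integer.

n₁ = (z_α + z_β)² · (σ₁² + σ₂²/r) / δ²
   = (2.326 + 0.842)² · (77² + 32²/2.5) / 24²
   = 10.0362 · (5929 + 409.6) / 576
   = 10.0362 · 6338.6 / 576
   = 110.44
Round up → n₁ = 111; n₂ = r·n₁ = 2.5 × 111 = 278.

n₁ = 111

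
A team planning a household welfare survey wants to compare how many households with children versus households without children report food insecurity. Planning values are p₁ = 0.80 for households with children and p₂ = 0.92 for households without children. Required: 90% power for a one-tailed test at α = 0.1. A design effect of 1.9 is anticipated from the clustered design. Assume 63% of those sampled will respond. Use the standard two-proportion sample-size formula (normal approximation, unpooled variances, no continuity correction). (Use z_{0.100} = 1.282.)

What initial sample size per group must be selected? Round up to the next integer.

n = (z_α + z_β)² · [p₁(1−p₁) + p₂(1−p₂)] / (p₁ − p₂)²
  = (1.282 + 1.282)² · (0.80·0.20 + 0.92·0.08) / (-0.12)²
  = (2.564)² · (0.1600 + 0.0736) / 0.0144
  = 6.5741 · 0.2336 / 0.0144
  = 106.65
Design effect: 1.9 × 106.65 = 202.63.
Adjust for 63% response: 202.63 / 0.63 = 321.63.
Round up → n = 322 per group.

n = 322 per group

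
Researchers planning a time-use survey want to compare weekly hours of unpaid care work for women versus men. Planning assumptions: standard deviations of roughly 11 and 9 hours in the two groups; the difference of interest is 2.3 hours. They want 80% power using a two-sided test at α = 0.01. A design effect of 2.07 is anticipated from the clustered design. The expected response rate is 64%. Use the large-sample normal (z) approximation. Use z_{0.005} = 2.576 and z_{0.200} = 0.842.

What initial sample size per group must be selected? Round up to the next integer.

n = (z_{α/2} + z_β)² · (σ₁² + σ₂²) / δ²
  = (2.576 + 0.842)² · (11² + 9² = 202) / 2.3²
  = 11.6827 · 202 / 5.29
  = 446.11
Design effect: 2.07 × 446.11 = 923.44.
Adjust for 64% response: 923.44 / 0.64 = 1442.88.
Round up → n = 1443 per group.

n = 1443 per group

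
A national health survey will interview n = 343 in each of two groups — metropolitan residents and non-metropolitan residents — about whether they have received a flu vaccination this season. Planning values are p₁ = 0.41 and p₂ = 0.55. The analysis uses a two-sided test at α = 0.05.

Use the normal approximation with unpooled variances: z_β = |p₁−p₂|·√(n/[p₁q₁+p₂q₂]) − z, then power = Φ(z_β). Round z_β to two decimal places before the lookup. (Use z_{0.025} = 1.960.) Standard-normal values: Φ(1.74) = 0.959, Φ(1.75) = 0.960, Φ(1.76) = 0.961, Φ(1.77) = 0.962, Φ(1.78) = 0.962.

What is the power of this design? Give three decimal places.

z_β = |p₁−p₂|·√(n/[p₁q₁+p₂q₂]) − z_{α/2}
    = 0.14 · √(343/0.4894) − 1.960
    = 0.14 · 26.4737 − 1.960
    = 3.7063 − 1.960 = 1.7463 → 1.75
Power = Φ(1.75) = 0.960.

Power ≈ 0.960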